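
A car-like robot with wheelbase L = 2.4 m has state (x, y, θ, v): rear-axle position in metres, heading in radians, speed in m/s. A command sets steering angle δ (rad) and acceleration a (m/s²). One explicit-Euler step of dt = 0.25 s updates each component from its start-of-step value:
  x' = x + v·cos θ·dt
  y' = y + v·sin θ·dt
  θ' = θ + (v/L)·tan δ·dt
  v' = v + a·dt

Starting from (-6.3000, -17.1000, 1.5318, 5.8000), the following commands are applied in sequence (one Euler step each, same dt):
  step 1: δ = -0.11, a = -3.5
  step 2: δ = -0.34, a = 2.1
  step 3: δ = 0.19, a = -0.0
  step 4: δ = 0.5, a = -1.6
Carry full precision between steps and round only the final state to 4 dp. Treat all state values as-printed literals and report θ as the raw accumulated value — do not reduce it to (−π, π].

after step 1 (δ=-0.11, a=-3.5): (-6.243470, -15.651102, 1.465072, 4.925000)
after step 2 (δ=-0.34, a=2.1): (-6.113539, -14.426727, 1.283598, 5.450000)
after step 3 (δ=0.19, a=-0.0): (-5.727589, -13.120033, 1.392780, 5.450000)
after step 4 (δ=0.5, a=-1.6): (-5.486320, -11.779065, 1.702920, 5.050000)

(-5.4863, -11.7791, 1.7029, 5.0500)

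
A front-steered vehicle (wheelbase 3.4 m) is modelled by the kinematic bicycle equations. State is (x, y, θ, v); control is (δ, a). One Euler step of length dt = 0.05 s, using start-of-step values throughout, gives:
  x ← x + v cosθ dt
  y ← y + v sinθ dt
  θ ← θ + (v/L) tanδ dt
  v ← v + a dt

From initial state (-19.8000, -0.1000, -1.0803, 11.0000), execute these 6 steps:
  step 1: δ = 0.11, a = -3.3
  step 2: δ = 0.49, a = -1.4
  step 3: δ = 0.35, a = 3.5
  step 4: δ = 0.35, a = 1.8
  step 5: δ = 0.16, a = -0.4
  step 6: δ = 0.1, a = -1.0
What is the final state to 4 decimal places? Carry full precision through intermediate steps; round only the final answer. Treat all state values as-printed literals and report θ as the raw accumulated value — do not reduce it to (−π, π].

after step 1 (δ=0.11, a=-3.3): (-19.540915, -0.585155, -1.062434, 10.835000)
after step 2 (δ=0.49, a=-1.4): (-19.277219, -1.058396, -0.977445, 10.765000)
after step 3 (δ=0.35, a=3.5): (-18.976261, -1.504644, -0.919657, 10.940000)
after step 4 (δ=0.35, a=1.8): (-18.644728, -1.939724, -0.860931, 11.030000)
after step 5 (δ=0.16, a=-0.4): (-18.285298, -2.358009, -0.834754, 11.010000)
after step 6 (δ=0.1, a=-1.0): (-17.915714, -2.766002, -0.818509, 10.960000)

(-17.9157, -2.7660, -0.8185, 10.9600)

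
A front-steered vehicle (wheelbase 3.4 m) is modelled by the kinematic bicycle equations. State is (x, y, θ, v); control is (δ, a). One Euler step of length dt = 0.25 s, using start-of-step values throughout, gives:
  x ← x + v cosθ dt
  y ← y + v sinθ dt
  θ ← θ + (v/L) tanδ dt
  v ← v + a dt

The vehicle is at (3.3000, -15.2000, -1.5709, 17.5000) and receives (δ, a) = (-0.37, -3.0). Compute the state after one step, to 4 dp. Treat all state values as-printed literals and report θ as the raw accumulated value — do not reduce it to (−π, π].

(3.2995, -19.5750, -2.0700, 16.7500)

x' = 3.3000 + 17.5000·cos(-1.5709)·0.25 = 3.2995
y' = -15.2000 + 17.5000·sin(-1.5709)·0.25 = -19.5750
θ' = -1.5709 + (17.5000/3.4)·tan(-0.37)·0.25 = -2.0700
v' = 17.5000 − 3.0000·0.25 = 16.7500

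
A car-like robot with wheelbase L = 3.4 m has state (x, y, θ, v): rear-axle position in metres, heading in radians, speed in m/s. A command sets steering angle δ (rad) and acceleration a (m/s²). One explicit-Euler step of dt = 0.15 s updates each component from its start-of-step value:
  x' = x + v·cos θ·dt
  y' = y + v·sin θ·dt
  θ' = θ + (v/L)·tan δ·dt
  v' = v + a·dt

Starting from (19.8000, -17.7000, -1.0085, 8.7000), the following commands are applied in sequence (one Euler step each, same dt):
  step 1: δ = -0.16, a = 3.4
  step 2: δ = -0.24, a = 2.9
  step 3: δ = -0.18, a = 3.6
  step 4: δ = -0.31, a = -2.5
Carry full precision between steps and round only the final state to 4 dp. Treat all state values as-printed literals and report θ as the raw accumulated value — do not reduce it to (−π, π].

after step 1 (δ=-0.16, a=3.4): (20.495735, -18.804073, -1.070441, 9.210000)
after step 2 (δ=-0.24, a=2.9): (21.158492, -20.016218, -1.169875, 9.645000)
after step 3 (δ=-0.18, a=3.6): (21.723110, -21.348244, -1.247306, 10.185000)
after step 4 (δ=-0.31, a=-2.5): (22.208748, -22.796752, -1.391241, 9.810000)

(22.2087, -22.7968, -1.3912, 9.8100)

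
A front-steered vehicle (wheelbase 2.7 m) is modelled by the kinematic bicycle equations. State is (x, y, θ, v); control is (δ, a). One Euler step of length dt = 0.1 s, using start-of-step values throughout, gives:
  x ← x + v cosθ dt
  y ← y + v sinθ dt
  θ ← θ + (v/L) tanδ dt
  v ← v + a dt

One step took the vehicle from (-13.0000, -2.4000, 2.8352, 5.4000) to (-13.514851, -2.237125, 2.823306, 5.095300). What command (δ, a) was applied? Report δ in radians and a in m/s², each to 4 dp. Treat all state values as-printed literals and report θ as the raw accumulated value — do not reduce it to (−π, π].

δ = -0.0594, a = -3.0470

a = (v'−v)/dt = (-0.304700)/0.1 = -3.0470
Δθ = θ'−θ = -0.011894;  (v·dt/L) = 5.4000·0.1/2.7 = 0.200000
tan δ = Δθ·L/(v·dt) = -0.059470  →  δ = -0.0594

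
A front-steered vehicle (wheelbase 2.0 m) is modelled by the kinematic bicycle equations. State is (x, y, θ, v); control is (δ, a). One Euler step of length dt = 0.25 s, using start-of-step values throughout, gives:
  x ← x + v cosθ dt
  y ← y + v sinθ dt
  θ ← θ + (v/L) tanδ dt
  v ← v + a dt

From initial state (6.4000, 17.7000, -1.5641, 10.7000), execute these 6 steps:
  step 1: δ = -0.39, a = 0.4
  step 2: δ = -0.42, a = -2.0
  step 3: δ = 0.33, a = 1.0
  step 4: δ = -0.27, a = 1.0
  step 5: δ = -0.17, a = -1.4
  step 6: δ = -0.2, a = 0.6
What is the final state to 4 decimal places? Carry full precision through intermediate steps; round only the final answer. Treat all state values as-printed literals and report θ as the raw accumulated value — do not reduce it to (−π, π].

after step 1 (δ=-0.39, a=0.4): (6.417913, 15.025060, -2.113886, 10.800000)
after step 2 (δ=-0.42, a=-2.0): (5.022597, 12.713546, -2.716759, 10.300000)
after step 3 (δ=0.33, a=1.0): (2.676496, 11.652210, -2.275758, 10.550000)
after step 4 (δ=-0.27, a=1.0): (0.967383, 9.643395, -2.640733, 10.800000)
after step 5 (δ=-0.17, a=-1.4): (-1.400976, 8.346909, -2.872470, 10.450000)
after step 6 (δ=-0.2, a=0.6): (-3.919437, 7.652282, -3.137260, 10.600000)

(-3.9194, 7.6523, -3.1373, 10.6000)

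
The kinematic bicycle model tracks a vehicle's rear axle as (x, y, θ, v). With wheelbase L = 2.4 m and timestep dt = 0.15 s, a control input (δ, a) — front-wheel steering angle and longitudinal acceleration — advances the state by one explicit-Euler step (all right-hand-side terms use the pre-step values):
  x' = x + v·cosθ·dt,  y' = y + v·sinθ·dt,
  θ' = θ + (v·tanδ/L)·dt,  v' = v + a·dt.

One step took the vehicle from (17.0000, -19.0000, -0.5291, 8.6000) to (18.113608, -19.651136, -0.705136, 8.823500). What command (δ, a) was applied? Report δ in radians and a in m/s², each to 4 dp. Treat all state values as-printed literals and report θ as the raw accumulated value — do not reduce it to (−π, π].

δ = -0.3165, a = 1.4900

a = (v'−v)/dt = (0.223500)/0.15 = 1.4900
Δθ = θ'−θ = -0.176036;  (v·dt/L) = 8.6000·0.15/2.4 = 0.537500
tan δ = Δθ·L/(v·dt) = -0.327509  →  δ = -0.3165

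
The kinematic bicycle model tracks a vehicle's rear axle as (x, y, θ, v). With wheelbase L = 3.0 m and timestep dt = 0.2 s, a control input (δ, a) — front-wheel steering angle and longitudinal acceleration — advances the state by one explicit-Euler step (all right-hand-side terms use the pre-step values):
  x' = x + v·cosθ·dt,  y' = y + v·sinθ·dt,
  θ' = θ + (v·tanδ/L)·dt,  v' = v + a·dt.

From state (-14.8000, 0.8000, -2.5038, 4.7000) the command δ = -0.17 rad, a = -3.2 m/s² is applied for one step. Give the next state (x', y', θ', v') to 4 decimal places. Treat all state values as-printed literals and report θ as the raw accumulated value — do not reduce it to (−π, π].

x' = -14.8000 + 4.7000·cos(-2.5038)·0.2 = -15.5552
y' = 0.8000 + 4.7000·sin(-2.5038)·0.2 = 0.2403
θ' = -2.5038 + (4.7000/3.0)·tan(-0.17)·0.2 = -2.5576
v' = 4.7000 − 3.2000·0.2 = 4.0600

(-15.5552, 0.2403, -2.5576, 4.0600)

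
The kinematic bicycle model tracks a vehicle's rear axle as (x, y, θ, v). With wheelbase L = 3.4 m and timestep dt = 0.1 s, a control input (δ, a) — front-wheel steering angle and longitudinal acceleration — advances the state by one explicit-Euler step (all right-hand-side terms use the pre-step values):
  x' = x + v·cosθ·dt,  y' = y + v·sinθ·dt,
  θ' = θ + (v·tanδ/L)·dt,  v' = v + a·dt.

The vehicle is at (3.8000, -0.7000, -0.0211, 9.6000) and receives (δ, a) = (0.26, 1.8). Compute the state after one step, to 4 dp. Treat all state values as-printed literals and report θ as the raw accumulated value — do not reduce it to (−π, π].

(4.7598, -0.7203, 0.0540, 9.7800)

x' = 3.8000 + 9.6000·cos(-0.0211)·0.1 = 4.7598
y' = -0.7000 + 9.6000·sin(-0.0211)·0.1 = -0.7203
θ' = -0.0211 + (9.6000/3.4)·tan(0.26)·0.1 = 0.0540
v' = 9.6000 + 1.8000·0.1 = 9.7800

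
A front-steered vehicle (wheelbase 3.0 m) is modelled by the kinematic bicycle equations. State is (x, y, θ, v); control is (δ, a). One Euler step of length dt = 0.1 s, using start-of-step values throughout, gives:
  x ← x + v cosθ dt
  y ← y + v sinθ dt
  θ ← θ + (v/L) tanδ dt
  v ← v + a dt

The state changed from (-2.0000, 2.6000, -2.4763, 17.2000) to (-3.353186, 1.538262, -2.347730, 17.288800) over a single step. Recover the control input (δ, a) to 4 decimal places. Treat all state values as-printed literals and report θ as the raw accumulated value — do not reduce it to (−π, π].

δ = 0.2206, a = 0.8880

a = (v'−v)/dt = (0.088800)/0.1 = 0.8880
Δθ = θ'−θ = 0.128570;  (v·dt/L) = 17.2000·0.1/3.0 = 0.573333
tan δ = Δθ·L/(v·dt) = 0.224250  →  δ = 0.2206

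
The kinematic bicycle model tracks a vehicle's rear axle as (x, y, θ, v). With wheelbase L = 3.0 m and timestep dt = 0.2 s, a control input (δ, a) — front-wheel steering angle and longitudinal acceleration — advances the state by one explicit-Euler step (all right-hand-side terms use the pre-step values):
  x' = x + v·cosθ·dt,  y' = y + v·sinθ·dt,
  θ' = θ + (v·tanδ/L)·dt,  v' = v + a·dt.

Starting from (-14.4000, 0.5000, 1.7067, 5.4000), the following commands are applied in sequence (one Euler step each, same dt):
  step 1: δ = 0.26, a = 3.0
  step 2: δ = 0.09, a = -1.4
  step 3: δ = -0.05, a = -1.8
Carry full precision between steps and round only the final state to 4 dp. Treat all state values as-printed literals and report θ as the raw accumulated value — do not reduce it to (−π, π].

(-15.1245, 3.8412, 1.8195, 5.3600)

after step 1 (δ=0.26, a=3.0): (-14.546325, 1.570042, 1.802468, 6.000000)
after step 2 (δ=0.09, a=-1.4): (-14.821850, 2.737982, 1.838565, 5.720000)
after step 3 (δ=-0.05, a=-1.8): (-15.124530, 3.841214, 1.819483, 5.360000)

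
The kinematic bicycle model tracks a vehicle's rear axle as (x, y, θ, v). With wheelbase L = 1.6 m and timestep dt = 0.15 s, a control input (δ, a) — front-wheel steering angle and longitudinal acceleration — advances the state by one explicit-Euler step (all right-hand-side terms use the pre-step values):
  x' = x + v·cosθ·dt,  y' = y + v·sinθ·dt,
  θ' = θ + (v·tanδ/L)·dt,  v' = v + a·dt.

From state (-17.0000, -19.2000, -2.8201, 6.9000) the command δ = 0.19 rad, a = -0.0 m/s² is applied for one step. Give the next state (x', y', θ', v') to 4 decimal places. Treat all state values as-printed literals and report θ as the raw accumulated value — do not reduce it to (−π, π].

x' = -17.0000 + 6.9000·cos(-2.8201)·0.15 = -17.9820
y' = -19.2000 + 6.9000·sin(-2.8201)·0.15 = -19.5270
θ' = -2.8201 + (6.9000/1.6)·tan(0.19)·0.15 = -2.6957
v' = 6.9000 + 0.0000·0.15 = 6.9000

(-17.9820, -19.5270, -2.6957, 6.9000)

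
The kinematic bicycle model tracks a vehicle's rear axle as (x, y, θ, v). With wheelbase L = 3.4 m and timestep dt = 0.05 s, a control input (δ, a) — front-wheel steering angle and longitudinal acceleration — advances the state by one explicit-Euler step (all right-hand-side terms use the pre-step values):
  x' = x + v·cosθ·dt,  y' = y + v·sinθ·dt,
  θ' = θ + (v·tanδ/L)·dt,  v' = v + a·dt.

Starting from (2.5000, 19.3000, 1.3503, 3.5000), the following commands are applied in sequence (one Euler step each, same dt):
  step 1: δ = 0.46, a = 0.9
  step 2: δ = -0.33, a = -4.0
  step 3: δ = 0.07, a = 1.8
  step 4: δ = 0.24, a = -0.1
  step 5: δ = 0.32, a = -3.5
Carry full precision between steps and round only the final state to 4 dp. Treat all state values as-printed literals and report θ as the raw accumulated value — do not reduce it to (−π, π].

(2.6772, 20.1443, 1.3905, 3.2550)

after step 1 (δ=0.46, a=0.9): (2.538275, 19.470763, 1.375801, 3.545000)
after step 2 (δ=-0.33, a=-4.0): (2.572619, 19.644654, 1.357944, 3.345000)
after step 3 (δ=0.07, a=1.8): (2.607951, 19.808130, 1.361393, 3.435000)
after step 4 (δ=0.24, a=-0.1): (2.643653, 19.976128, 1.373755, 3.430000)
after step 5 (δ=0.32, a=-3.5): (2.677228, 20.144309, 1.390471, 3.255000)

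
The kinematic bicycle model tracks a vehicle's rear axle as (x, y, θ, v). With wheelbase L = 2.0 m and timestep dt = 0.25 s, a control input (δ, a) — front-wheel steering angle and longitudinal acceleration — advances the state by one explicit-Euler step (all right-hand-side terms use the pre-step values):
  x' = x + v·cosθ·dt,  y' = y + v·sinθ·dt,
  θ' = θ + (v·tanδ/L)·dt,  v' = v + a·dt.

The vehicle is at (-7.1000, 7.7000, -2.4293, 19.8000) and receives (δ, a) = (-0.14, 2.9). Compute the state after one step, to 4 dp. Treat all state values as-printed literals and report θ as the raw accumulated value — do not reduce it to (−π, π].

x' = -7.1000 + 19.8000·cos(-2.4293)·0.25 = -10.8465
y' = 7.7000 + 19.8000·sin(-2.4293)·0.25 = 4.4648
θ' = -2.4293 + (19.8000/2.0)·tan(-0.14)·0.25 = -2.7781
v' = 19.8000 + 2.9000·0.25 = 20.5250

(-10.8465, 4.4648, -2.7781, 20.5250)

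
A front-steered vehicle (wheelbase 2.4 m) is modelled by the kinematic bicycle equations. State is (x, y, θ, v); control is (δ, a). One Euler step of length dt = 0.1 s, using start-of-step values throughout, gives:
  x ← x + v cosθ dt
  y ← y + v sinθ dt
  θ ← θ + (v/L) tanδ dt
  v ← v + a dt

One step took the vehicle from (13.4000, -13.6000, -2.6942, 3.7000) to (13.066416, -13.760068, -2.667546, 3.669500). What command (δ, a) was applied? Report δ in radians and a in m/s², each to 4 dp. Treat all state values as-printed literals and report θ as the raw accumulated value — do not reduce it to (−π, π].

δ = 0.1712, a = -0.3050

a = (v'−v)/dt = (-0.030500)/0.1 = -0.3050
Δθ = θ'−θ = 0.026654;  (v·dt/L) = 3.7000·0.1/2.4 = 0.154167
tan δ = Δθ·L/(v·dt) = 0.172891  →  δ = 0.1712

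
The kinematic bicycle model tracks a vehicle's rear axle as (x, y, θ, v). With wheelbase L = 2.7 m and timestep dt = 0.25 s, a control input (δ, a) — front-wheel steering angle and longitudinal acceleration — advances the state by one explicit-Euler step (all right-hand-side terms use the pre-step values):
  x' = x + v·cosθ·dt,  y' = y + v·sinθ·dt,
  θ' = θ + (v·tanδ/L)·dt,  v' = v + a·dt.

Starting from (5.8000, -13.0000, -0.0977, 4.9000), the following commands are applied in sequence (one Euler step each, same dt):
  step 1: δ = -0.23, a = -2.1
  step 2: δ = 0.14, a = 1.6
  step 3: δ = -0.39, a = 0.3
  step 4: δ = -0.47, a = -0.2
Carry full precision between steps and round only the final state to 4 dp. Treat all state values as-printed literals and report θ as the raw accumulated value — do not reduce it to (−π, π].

after step 1 (δ=-0.23, a=-2.1): (7.019158, -13.119492, -0.203932, 4.375000)
after step 2 (δ=0.14, a=1.6): (8.090243, -13.341000, -0.146845, 4.775000)
after step 3 (δ=-0.39, a=0.3): (9.271146, -13.515667, -0.328585, 4.850000)
after step 4 (δ=-0.47, a=-0.2): (10.418777, -13.906945, -0.556699, 4.800000)

(10.4188, -13.9069, -0.5567, 4.8000)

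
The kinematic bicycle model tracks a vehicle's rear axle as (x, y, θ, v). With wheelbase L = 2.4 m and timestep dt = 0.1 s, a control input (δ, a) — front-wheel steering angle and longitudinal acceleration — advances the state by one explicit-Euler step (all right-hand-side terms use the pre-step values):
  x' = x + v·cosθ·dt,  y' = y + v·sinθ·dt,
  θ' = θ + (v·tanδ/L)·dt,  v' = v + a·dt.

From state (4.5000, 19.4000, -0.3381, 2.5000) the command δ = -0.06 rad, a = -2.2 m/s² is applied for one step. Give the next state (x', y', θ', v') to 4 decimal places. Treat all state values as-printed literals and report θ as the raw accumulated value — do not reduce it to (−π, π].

x' = 4.5000 + 2.5000·cos(-0.3381)·0.1 = 4.7358
y' = 19.4000 + 2.5000·sin(-0.3381)·0.1 = 19.3171
θ' = -0.3381 + (2.5000/2.4)·tan(-0.06)·0.1 = -0.3444
v' = 2.5000 − 2.2000·0.1 = 2.2800

(4.7358, 19.3171, -0.3444, 2.2800)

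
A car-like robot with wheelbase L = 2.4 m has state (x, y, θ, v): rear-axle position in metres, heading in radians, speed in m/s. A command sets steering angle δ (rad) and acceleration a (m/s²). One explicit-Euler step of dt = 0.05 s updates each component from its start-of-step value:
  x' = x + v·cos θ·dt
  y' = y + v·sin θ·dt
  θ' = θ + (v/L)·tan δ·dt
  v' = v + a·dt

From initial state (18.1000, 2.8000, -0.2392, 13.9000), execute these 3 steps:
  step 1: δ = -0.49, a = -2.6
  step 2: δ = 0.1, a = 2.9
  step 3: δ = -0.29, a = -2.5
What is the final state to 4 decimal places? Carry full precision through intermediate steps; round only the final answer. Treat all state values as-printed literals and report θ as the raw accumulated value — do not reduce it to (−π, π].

after step 1 (δ=-0.49, a=-2.6): (18.775212, 2.635337, -0.393660, 13.770000)
after step 2 (δ=0.1, a=2.9): (19.411049, 2.371248, -0.364877, 13.915000)
after step 3 (δ=-0.29, a=-2.5): (20.060997, 2.122981, -0.451385, 13.790000)

(20.0610, 2.1230, -0.4514, 13.7900)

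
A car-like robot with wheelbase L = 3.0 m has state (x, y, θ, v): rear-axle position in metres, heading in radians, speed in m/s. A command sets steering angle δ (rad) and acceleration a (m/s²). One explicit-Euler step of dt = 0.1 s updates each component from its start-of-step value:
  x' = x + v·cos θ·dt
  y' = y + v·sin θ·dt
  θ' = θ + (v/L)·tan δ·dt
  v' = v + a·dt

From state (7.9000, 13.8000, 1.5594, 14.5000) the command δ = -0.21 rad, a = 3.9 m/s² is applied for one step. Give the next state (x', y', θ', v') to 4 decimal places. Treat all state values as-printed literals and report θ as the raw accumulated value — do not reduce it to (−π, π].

x' = 7.9000 + 14.5000·cos(1.5594)·0.1 = 7.9165
y' = 13.8000 + 14.5000·sin(1.5594)·0.1 = 15.2499
θ' = 1.5594 + (14.5000/3.0)·tan(-0.21)·0.1 = 1.4564
v' = 14.5000 + 3.9000·0.1 = 14.8900

(7.9165, 15.2499, 1.4564, 14.8900)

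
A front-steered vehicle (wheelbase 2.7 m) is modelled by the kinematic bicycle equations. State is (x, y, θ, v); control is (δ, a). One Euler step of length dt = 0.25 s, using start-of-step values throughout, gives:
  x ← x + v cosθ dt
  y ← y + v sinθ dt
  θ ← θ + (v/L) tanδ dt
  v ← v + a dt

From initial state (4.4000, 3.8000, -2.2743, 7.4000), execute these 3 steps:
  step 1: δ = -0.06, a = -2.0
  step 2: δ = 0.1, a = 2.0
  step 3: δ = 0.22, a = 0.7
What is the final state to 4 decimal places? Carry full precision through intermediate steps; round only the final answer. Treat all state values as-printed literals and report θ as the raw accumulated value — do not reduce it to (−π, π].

after step 1 (δ=-0.06, a=-2.0): (3.203247, 2.389226, -2.315461, 6.900000)
after step 2 (δ=0.1, a=2.0): (2.034172, 1.120807, -2.251358, 7.400000)
after step 3 (δ=0.22, a=0.7): (0.870097, -0.317049, -2.098137, 7.575000)

(0.8701, -0.3170, -2.0981, 7.5750)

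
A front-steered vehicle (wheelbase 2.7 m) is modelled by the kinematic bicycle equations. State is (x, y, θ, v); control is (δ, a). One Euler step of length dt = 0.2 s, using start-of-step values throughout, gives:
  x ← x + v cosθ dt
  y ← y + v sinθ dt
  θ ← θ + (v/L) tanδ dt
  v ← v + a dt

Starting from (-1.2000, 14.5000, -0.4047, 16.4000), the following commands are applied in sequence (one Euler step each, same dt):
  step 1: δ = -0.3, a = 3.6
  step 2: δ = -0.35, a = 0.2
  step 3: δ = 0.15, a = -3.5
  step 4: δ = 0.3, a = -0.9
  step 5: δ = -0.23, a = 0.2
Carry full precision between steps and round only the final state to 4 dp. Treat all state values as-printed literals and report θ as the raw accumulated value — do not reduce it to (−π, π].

after step 1 (δ=-0.3, a=3.6): (1.815043, 13.208523, -0.780486, 17.120000)
after step 2 (δ=-0.35, a=0.2): (4.248040, 10.799311, -1.243396, 17.160000)
after step 3 (δ=0.15, a=-3.5): (5.351710, 7.549613, -1.051287, 16.460000)
after step 4 (δ=0.3, a=-0.9): (6.986038, 4.691950, -0.674126, 16.280000)
after step 5 (δ=-0.23, a=0.2): (9.529798, 2.659508, -0.956485, 16.320000)

(9.5298, 2.6595, -0.9565, 16.3200)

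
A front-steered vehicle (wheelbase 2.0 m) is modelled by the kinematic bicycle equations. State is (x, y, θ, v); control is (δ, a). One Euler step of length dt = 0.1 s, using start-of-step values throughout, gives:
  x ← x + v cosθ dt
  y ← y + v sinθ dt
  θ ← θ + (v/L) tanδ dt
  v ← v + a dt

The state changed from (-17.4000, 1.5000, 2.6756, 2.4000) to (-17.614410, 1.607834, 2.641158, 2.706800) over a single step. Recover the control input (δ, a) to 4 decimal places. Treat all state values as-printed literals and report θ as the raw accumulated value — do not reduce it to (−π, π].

δ = -0.2795, a = 3.0680

a = (v'−v)/dt = (0.306800)/0.1 = 3.0680
Δθ = θ'−θ = -0.034442;  (v·dt/L) = 2.4000·0.1/2.0 = 0.120000
tan δ = Δθ·L/(v·dt) = -0.287017  →  δ = -0.2795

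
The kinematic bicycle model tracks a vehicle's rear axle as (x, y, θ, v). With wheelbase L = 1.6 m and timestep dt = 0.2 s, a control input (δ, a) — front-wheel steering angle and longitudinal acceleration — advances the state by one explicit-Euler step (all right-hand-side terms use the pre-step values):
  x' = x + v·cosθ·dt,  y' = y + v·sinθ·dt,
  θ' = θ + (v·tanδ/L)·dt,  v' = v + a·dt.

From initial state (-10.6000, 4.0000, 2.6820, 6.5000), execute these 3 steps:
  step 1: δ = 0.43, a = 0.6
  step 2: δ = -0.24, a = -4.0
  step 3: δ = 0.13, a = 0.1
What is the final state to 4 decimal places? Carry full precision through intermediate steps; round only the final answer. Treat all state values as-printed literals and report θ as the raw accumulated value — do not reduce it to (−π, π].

after step 1 (δ=0.43, a=0.6): (-11.765103, 4.576658, 3.054630, 6.620000)
after step 2 (δ=-0.24, a=-4.0): (-13.084100, 4.691652, 2.852127, 5.820000)
after step 3 (δ=0.13, a=0.1): (-14.199673, 5.023905, 2.947238, 5.840000)

(-14.1997, 5.0239, 2.9472, 5.8400)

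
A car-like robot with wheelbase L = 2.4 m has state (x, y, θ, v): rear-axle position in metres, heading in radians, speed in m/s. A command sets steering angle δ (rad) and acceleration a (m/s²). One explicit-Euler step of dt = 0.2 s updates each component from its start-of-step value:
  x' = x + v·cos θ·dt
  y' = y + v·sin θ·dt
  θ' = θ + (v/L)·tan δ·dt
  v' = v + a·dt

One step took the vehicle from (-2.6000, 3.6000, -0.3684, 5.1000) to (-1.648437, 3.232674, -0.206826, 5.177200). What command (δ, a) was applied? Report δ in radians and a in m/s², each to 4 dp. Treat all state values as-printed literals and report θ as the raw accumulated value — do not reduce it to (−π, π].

δ = 0.3633, a = 0.3860

a = (v'−v)/dt = (0.077200)/0.2 = 0.3860
Δθ = θ'−θ = 0.161574;  (v·dt/L) = 5.1000·0.2/2.4 = 0.425000
tan δ = Δθ·L/(v·dt) = 0.380174  →  δ = 0.3633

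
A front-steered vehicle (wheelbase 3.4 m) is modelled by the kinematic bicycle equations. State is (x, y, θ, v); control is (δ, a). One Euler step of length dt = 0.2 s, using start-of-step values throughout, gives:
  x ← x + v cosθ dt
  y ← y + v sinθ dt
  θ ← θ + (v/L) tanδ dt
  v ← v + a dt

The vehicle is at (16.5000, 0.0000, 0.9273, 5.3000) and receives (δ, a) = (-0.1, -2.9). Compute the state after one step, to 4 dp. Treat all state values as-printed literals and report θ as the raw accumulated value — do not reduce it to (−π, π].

(17.1360, 0.8480, 0.8960, 4.7200)

x' = 16.5000 + 5.3000·cos(0.9273)·0.2 = 17.1360
y' = 0.0000 + 5.3000·sin(0.9273)·0.2 = 0.8480
θ' = 0.9273 + (5.3000/3.4)·tan(-0.1)·0.2 = 0.8960
v' = 5.3000 − 2.9000·0.2 = 4.7200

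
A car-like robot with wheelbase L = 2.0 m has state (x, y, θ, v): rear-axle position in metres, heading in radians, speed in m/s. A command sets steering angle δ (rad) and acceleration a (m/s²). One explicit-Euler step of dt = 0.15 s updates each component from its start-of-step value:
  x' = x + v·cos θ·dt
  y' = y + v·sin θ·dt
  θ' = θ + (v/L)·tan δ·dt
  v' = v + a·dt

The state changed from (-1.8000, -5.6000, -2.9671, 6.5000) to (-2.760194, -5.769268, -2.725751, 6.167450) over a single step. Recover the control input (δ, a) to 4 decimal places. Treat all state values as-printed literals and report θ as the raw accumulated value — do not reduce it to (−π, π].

a = (v'−v)/dt = (-0.332550)/0.15 = -2.2170
Δθ = θ'−θ = 0.241349;  (v·dt/L) = 6.5000·0.15/2.0 = 0.487500
tan δ = Δθ·L/(v·dt) = 0.495075  →  δ = 0.4597

δ = 0.4597, a = -2.2170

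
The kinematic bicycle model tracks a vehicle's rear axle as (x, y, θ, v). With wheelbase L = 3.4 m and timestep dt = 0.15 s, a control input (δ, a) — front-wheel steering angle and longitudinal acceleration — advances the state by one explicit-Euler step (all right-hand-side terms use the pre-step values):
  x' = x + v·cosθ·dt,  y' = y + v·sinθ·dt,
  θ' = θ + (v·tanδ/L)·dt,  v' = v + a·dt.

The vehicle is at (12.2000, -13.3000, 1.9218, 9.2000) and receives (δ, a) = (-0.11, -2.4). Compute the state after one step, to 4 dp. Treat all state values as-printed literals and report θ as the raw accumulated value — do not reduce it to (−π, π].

x' = 12.2000 + 9.2000·cos(1.9218)·0.15 = 11.7255
y' = -13.3000 + 9.2000·sin(1.9218)·0.15 = -12.0041
θ' = 1.9218 + (9.2000/3.4)·tan(-0.11)·0.15 = 1.8770
v' = 9.2000 − 2.4000·0.15 = 8.8400

(11.7255, -12.0041, 1.8770, 8.8400)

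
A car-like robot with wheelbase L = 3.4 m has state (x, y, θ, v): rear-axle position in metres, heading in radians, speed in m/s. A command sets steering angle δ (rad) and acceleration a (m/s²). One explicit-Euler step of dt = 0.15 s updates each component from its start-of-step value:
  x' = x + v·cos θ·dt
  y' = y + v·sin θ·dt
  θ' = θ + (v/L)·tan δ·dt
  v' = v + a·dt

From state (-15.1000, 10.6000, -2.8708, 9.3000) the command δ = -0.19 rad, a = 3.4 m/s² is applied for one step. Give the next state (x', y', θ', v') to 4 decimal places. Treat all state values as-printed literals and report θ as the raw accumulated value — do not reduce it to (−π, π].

(-16.4442, 10.2268, -2.9497, 9.8100)

x' = -15.1000 + 9.3000·cos(-2.8708)·0.15 = -16.4442
y' = 10.6000 + 9.3000·sin(-2.8708)·0.15 = 10.2268
θ' = -2.8708 + (9.3000/3.4)·tan(-0.19)·0.15 = -2.9497
v' = 9.3000 + 3.4000·0.15 = 9.8100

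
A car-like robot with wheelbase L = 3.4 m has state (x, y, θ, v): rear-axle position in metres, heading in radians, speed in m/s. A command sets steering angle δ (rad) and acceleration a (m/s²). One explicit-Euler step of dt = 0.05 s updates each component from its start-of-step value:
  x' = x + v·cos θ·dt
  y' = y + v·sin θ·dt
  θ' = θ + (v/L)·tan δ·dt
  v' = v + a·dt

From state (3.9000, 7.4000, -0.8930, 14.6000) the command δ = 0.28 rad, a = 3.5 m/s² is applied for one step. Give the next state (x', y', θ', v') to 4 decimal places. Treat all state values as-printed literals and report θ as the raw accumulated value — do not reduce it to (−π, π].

x' = 3.9000 + 14.6000·cos(-0.8930)·0.05 = 4.3578
y' = 7.4000 + 14.6000·sin(-0.8930)·0.05 = 6.8314
θ' = -0.8930 + (14.6000/3.4)·tan(0.28)·0.05 = -0.8313
v' = 14.6000 + 3.5000·0.05 = 14.7750

(4.3578, 6.8314, -0.8313, 14.7750)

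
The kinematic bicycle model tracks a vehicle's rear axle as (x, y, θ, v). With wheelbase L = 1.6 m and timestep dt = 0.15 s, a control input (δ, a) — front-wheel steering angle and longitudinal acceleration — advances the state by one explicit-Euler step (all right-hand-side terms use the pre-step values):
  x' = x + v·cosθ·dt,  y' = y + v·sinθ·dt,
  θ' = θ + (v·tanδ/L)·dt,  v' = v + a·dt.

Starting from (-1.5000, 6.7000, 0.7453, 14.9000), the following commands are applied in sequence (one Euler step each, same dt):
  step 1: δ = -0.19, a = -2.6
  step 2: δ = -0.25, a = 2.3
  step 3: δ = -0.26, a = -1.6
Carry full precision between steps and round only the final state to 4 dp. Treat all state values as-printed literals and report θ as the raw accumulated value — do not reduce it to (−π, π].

(4.2860, 9.5017, -0.2412, 14.6150)

after step 1 (δ=-0.19, a=-2.6): (0.142467, 8.215760, 0.476653, 14.510000)
after step 2 (δ=-0.25, a=2.3): (2.076364, 9.214355, 0.129308, 14.855000)
after step 3 (δ=-0.26, a=-1.6): (4.286011, 9.501685, -0.241168, 14.615000)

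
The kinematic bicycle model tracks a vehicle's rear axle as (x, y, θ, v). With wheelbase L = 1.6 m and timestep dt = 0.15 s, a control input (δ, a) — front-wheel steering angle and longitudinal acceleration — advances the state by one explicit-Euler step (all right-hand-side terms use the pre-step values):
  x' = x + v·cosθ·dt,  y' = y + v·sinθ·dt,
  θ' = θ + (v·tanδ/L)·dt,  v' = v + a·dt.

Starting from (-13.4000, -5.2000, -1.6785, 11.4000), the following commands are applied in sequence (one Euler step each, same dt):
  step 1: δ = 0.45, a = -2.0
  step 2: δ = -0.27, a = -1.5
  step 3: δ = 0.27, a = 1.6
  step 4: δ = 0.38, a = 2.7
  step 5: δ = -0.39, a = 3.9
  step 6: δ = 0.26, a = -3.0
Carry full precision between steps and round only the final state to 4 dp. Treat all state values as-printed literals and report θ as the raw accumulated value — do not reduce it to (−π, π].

(-10.1455, -14.4511, -0.8939, 11.6550)

after step 1 (δ=0.45, a=-2.0): (-13.583817, -6.900092, -1.162235, 11.100000)
after step 2 (δ=-0.27, a=-1.5): (-12.922330, -8.428051, -1.450236, 10.875000)
after step 3 (δ=0.27, a=1.6): (-12.726143, -10.047460, -1.168073, 11.115000)
after step 4 (δ=0.38, a=2.7): (-12.072705, -11.581325, -0.751872, 11.520000)
after step 5 (δ=-0.39, a=3.9): (-10.810554, -12.761562, -1.195812, 12.105000)
after step 6 (δ=0.26, a=-3.0): (-10.145521, -14.451142, -0.893919, 11.655000)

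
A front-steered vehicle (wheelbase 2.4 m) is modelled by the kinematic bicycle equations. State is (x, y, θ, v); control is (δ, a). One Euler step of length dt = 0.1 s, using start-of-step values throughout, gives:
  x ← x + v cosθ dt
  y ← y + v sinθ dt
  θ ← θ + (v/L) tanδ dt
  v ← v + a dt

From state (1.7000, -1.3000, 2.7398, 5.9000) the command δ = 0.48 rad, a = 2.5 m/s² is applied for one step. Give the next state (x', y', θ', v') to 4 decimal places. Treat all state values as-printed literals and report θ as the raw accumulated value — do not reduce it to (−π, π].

(1.1570, -1.0693, 2.8678, 6.1500)

x' = 1.7000 + 5.9000·cos(2.7398)·0.1 = 1.1570
y' = -1.3000 + 5.9000·sin(2.7398)·0.1 = -1.0693
θ' = 2.7398 + (5.9000/2.4)·tan(0.48)·0.1 = 2.8678
v' = 5.9000 + 2.5000·0.1 = 6.1500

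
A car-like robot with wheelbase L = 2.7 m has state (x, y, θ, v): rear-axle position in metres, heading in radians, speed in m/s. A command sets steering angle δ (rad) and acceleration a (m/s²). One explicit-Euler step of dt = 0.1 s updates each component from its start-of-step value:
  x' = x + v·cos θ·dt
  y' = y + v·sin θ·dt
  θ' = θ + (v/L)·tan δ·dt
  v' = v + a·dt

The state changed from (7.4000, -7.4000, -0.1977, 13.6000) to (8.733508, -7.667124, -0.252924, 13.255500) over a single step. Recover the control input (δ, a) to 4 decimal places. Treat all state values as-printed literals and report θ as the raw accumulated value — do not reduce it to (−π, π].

a = (v'−v)/dt = (-0.344500)/0.1 = -3.4450
Δθ = θ'−θ = -0.055224;  (v·dt/L) = 13.6000·0.1/2.7 = 0.503704
tan δ = Δθ·L/(v·dt) = -0.109636  →  δ = -0.1092

δ = -0.1092, a = -3.4450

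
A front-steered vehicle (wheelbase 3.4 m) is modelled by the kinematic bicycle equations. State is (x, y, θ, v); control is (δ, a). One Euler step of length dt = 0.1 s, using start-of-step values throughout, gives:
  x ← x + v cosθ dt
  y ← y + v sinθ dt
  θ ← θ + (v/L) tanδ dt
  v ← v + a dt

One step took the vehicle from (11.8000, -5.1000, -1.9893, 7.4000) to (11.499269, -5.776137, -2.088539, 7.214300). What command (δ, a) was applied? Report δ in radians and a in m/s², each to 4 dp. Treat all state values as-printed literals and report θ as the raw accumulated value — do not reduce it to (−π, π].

δ = -0.4278, a = -1.8570

a = (v'−v)/dt = (-0.185700)/0.1 = -1.8570
Δθ = θ'−θ = -0.099239;  (v·dt/L) = 7.4000·0.1/3.4 = 0.217647
tan δ = Δθ·L/(v·dt) = -0.455963  →  δ = -0.4278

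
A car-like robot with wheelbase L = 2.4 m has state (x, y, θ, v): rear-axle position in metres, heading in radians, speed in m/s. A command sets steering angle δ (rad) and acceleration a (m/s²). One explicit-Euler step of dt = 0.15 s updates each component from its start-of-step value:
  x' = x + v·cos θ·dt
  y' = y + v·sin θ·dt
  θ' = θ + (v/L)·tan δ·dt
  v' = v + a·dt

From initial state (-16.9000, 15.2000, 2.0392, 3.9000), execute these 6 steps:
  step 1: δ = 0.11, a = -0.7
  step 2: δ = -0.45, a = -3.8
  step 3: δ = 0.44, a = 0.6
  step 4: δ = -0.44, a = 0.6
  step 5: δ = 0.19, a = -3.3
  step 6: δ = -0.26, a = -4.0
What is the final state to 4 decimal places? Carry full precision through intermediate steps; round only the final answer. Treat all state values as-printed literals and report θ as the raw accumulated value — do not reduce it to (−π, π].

(-18.2083, 17.9874, 1.9414, 2.3100)

after step 1 (δ=0.11, a=-0.7): (-17.164106, 15.721990, 2.066121, 3.795000)
after step 2 (δ=-0.45, a=-3.8): (-17.434680, 16.222824, 1.951547, 3.225000)
after step 3 (δ=0.44, a=0.6): (-17.614450, 16.671931, 2.046438, 3.315000)
after step 4 (δ=-0.44, a=0.6): (-17.842145, 17.113986, 1.948898, 3.405000)
after step 5 (δ=0.19, a=-3.3): (-18.030692, 17.588660, 1.989826, 2.910000)
after step 6 (δ=-0.26, a=-4.0): (-18.208293, 17.987395, 1.941444, 2.310000)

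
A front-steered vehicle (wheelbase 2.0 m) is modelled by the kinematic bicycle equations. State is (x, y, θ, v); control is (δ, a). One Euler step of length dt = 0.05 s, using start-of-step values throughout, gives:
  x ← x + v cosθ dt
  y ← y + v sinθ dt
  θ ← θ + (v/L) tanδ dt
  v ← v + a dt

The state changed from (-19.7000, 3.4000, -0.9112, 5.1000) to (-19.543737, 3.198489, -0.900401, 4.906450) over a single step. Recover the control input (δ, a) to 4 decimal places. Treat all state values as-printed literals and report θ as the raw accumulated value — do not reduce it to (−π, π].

a = (v'−v)/dt = (-0.193550)/0.05 = -3.8710
Δθ = θ'−θ = 0.010799;  (v·dt/L) = 5.1000·0.05/2.0 = 0.127500
tan δ = Δθ·L/(v·dt) = 0.084698  →  δ = 0.0845

δ = 0.0845, a = -3.8710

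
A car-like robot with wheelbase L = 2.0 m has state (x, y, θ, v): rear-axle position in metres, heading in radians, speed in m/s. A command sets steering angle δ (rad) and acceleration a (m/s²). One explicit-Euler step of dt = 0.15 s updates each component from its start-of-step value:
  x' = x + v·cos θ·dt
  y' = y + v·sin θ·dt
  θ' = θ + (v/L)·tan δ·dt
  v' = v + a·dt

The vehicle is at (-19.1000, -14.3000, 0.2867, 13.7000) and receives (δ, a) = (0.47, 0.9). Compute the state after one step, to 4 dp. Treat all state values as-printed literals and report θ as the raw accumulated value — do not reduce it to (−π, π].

(-17.1289, -13.7189, 0.8086, 13.8350)

x' = -19.1000 + 13.7000·cos(0.2867)·0.15 = -17.1289
y' = -14.3000 + 13.7000·sin(0.2867)·0.15 = -13.7189
θ' = 0.2867 + (13.7000/2.0)·tan(0.47)·0.15 = 0.8086
v' = 13.7000 + 0.9000·0.15 = 13.8350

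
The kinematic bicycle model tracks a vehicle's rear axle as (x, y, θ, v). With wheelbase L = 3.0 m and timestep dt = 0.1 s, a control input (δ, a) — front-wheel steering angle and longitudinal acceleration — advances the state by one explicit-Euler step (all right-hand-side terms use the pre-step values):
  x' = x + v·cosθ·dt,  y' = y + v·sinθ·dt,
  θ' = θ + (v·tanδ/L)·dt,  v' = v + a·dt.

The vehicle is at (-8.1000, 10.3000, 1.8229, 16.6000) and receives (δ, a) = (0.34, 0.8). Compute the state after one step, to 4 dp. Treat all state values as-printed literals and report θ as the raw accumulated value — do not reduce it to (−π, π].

x' = -8.1000 + 16.6000·cos(1.8229)·0.1 = -8.5141
y' = 10.3000 + 16.6000·sin(1.8229)·0.1 = 11.9075
θ' = 1.8229 + (16.6000/3.0)·tan(0.34)·0.1 = 2.0186
v' = 16.6000 + 0.8000·0.1 = 16.6800

(-8.5141, 11.9075, 2.0186, 16.6800)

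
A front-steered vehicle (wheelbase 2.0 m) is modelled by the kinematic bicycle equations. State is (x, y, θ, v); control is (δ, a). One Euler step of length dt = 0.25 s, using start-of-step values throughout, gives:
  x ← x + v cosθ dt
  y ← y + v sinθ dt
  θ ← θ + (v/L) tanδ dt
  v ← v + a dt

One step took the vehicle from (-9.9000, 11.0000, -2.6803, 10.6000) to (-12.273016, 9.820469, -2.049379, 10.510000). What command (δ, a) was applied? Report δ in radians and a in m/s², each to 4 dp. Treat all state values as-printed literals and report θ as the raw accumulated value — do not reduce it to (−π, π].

δ = 0.4444, a = -0.3600

a = (v'−v)/dt = (-0.090000)/0.25 = -0.3600
Δθ = θ'−θ = 0.630921;  (v·dt/L) = 10.6000·0.25/2.0 = 1.325000
tan δ = Δθ·L/(v·dt) = 0.476167  →  δ = 0.4444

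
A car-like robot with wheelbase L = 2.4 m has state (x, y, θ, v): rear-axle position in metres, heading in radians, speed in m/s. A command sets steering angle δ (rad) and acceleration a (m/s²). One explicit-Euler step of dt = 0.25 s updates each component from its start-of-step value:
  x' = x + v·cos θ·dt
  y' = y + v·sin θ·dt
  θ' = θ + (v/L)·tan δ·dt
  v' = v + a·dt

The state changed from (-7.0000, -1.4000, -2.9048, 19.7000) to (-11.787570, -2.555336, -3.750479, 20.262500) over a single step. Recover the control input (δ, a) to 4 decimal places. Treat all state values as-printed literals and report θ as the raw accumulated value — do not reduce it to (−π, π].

δ = -0.3909, a = 2.2500

a = (v'−v)/dt = (0.562500)/0.25 = 2.2500
Δθ = θ'−θ = -0.845679;  (v·dt/L) = 19.7000·0.25/2.4 = 2.052083
tan δ = Δθ·L/(v·dt) = -0.412108  →  δ = -0.3909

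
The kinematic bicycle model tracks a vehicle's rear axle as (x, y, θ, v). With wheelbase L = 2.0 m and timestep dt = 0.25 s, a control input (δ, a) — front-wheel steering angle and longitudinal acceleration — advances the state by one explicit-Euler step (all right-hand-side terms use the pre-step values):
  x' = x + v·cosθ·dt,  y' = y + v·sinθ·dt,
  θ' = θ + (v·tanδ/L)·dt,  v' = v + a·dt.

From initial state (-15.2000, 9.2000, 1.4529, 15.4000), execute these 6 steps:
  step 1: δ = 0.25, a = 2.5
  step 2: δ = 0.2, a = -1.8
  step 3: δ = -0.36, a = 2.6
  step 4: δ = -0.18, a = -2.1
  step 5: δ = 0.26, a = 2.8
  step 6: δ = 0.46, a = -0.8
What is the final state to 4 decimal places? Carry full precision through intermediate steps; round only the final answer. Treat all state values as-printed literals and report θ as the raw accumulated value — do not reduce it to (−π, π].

after step 1 (δ=0.25, a=2.5): (-14.747150, 13.023274, 1.944433, 16.025000)
after step 2 (δ=0.2, a=-1.8): (-16.209446, 16.753117, 2.350487, 15.575000)
after step 3 (δ=-0.36, a=2.6): (-18.946983, 19.522085, 1.617677, 16.225000)
after step 4 (δ=-0.18, a=-2.1): (-19.137075, 23.573878, 1.248620, 15.700000)
after step 5 (δ=0.26, a=2.8): (-17.894298, 27.296932, 1.770688, 16.400000)
after step 6 (δ=0.46, a=-0.8): (-18.708406, 31.315293, 2.786358, 16.200000)

(-18.7084, 31.3153, 2.7864, 16.2000)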